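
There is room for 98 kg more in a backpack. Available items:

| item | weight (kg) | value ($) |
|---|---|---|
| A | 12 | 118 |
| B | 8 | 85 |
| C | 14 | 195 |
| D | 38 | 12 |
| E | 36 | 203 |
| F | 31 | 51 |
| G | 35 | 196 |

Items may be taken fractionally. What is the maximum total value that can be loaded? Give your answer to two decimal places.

Ratios (sorted): C 13.93, B 10.62, A 9.83, E 5.64, G 5.60, F 1.65, D 0.32
take C (14 @ 195); take B (8 @ 85); take A (12 @ 118); take E (36 @ 203); take 28/35 of G → 156.80. Capacity used 98/98.
Total value = 757.80

757.80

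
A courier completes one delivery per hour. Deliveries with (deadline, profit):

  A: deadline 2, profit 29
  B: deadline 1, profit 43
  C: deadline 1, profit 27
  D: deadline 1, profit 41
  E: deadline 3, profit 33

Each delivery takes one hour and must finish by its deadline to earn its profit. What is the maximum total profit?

Sort by profit descending; place each in the latest free slot ≤ its deadline.
Profit order: B=43 D=41 E=33 A=29 C=27
Assign: B→slot 1, D skipped, E→slot 3, A→slot 2, C skipped.
Slots: [1:B] [2:A] [3:E]
Profit = 43 + 29 + 33 = 105

105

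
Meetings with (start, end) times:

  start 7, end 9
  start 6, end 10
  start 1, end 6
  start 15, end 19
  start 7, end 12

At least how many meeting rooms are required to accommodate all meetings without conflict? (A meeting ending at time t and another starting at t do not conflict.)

3

Count concurrent intervals with a sweep; the peak is the room count.
starts: [1, 6, 7, 7, 15]
ends:   [6, 9, 10, 12, 19]
s1→1 e6→0 s6→1 s7→2 s7→3  — peak 3.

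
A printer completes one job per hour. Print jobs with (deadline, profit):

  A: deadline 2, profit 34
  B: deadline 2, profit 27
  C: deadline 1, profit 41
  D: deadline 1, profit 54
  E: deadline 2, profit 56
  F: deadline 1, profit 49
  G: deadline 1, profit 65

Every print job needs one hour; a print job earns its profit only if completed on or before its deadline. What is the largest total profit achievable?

Sort by profit descending; place each in the latest free slot ≤ its deadline.
By profit: G(d1,65), E(d2,56), D(d1,54), F(d1,49), C(d1,41), A(d2,34), B(d2,27)
G→slot 1; E→slot 2; D skipped; F skipped; C skipped; A skipped; B skipped.
Profit = 65 + 56 = 121

121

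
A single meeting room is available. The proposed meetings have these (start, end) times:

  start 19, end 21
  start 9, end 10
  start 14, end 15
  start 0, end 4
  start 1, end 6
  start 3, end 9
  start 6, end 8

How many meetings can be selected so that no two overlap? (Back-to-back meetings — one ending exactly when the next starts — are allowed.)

Greedy by earliest finish: after sorting by end time, pick each interval compatible with the last pick.
Sorted by end: (0,4)  (1,6)  (6,8)  (3,9)  (9,10)  (14,15)  (19,21)
take (0,4); take (6,8); skip (3,9); take (9,10); take (14,15); take (19,21).
Selected 5 meetings.

5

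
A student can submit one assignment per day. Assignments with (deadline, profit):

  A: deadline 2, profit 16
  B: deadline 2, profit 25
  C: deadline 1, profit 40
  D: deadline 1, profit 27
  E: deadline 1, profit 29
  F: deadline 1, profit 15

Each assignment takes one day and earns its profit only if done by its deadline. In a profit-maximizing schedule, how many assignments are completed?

2

Profit order: C=40 E=29 D=27 B=25 A=16 F=15
Assign: C→slot 1, E skipped, D skipped, B→slot 2, A skipped, F skipped.
Slots: [1:C] [2:B]
2 of 6 scheduled.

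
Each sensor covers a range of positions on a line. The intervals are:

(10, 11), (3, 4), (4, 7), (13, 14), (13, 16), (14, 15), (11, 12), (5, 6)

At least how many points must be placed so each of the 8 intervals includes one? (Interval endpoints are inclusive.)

4

Sort by right endpoint; whenever an interval is uncovered, place a point at its right end.
Sorted: [3,4] [5,6] [4,7] [10,11] [11,12] [13,14] [14,15] [13,16]
{[3,4]} hit by 4; {[5,6],[4,7]} hit by 6; {[10,11],[11,12]} hit by 11; {[13,14],[14,15],[13,16]} hit by 14.
Points: 4, 6, 11, 14 (4 total).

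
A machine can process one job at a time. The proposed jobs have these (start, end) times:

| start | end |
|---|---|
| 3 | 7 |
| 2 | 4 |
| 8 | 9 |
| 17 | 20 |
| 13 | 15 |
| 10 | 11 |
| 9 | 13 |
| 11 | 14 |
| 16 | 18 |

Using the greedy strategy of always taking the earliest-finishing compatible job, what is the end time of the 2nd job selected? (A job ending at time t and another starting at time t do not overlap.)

Sorted by end: (2,4)  (3,7)  (8,9)  (10,11)  (9,13)  (11,14)  (13,15)  (16,18)  (17,20)
take (2,4); take (8,9); take (10,11); take (11,14); take (16,18).
Selected: (2,4) (8,9) (10,11) (11,14) (16,18)

9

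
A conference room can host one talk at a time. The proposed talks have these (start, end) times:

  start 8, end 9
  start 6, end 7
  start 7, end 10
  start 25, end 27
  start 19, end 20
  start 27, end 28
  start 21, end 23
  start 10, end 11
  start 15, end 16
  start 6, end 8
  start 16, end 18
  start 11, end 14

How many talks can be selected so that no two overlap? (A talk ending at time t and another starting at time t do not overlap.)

Order by finish time; keep every interval that doesn't clash with the previous kept one.
Sorted by end: (6,7)  (6,8)  (8,9)  (7,10)  (10,11)  (11,14)  (15,16)  (16,18)  (19,20)  (21,23)  (25,27)  (27,28)
take (6,7); skip (6,8); take (8,9); skip (7,10); take (10,11); take (11,14); take (15,16); take (16,18); take (19,20); take (21,23); take (25,27); take (27,28).
Selected 10 talks.

10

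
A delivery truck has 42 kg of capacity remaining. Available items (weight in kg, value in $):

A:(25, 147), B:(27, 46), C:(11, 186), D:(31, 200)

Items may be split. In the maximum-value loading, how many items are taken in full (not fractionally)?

Sort by value per unit weight and fill in that order.
Order: C (186/11=16.91) > D (200/31=6.45) > A (147/25=5.88) > B (46/27=1.70)
Fill: take C (11 @ 186) → take D (31 @ 200); 42/42 used.
2 item(s) taken whole.

2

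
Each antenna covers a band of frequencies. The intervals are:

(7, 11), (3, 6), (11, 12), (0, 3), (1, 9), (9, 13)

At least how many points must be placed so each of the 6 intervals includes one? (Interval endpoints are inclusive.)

2

By right end: [0,3]  [3,6]  [1,9]  [7,11]  [11,12]  [9,13]
[0,3] uncovered → point at 3; [7,11] uncovered → point at 11.
Points: 3, 11 (2 total).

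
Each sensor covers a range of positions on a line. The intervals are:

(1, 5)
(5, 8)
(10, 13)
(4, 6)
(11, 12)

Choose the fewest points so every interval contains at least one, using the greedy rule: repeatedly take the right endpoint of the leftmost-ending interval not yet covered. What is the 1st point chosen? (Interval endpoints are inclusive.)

Sorted: [1,5] [4,6] [5,8] [11,12] [10,13]
{[1,5],[4,6],[5,8]} hit by 5; {[11,12],[10,13]} hit by 12.
Points: 5, 12 (2 total).

5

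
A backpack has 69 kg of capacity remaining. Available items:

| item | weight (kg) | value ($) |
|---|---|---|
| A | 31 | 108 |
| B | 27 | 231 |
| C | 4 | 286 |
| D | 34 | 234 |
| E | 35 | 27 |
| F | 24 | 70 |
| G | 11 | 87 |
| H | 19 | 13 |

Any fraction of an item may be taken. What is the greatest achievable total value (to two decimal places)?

789.82

Ratios (sorted): C 71.50, B 8.56, G 7.91, D 6.88, A 3.48, F 2.92, E 0.77, H 0.68
take C (4 @ 286); take B (27 @ 231); take G (11 @ 87); take 27/34 of D → 185.82. Capacity used 69/69.
Total value = 789.82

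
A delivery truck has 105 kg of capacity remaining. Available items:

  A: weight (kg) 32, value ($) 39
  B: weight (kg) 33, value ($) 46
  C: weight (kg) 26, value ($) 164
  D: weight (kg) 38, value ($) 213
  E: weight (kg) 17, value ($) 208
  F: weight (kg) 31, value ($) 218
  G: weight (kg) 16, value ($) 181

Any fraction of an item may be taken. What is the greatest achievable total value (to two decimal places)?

855.08

Order: E (208/17=12.24) > G (181/16=11.31) > F (218/31=7.03) > C (164/26=6.31) > D (213/38=5.61) > B (46/33=1.39) > A (39/32=1.22)
Fill: take E (17 @ 208) → take G (16 @ 181) → take F (31 @ 218) → take C (26 @ 164) → take 15/38 of D → 84.08; 105/105 used.
Total value = 855.08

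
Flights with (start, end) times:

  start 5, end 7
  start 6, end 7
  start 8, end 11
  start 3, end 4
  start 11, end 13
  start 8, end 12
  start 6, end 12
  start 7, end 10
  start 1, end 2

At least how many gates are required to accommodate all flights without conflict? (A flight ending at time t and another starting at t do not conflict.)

Count concurrent intervals with a sweep; the peak is the room count.
Events (time:±→running): 1:+→1 2:-→0 3:+→1 4:-→0 5:+→1 6:+→2 6:+→3 7:-→2 7:-→1 7:+→2 8:+→3 8:+→4 … peak 4.

4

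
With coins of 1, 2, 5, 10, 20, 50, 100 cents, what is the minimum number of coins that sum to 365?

6

365 − 3×100→65 − 1×50→15 − 1×10→5 − 1×5→0
Total coins = 3 + 1 + 1 + 1 = 6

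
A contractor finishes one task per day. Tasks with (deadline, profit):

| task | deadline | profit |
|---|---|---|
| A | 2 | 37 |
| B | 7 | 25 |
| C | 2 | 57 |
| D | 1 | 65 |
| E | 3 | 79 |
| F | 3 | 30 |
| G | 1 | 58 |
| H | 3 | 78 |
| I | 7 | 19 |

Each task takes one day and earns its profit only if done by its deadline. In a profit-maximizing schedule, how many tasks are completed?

5

By profit: E(d3,79), H(d3,78), D(d1,65), G(d1,58), C(d2,57), A(d2,37), F(d3,30), B(d7,25), I(d7,19)
E→slot 3; H→slot 2; D→slot 1; G skipped; C skipped; A skipped; F skipped; B→slot 7; I→slot 6.
5 of 9 scheduled.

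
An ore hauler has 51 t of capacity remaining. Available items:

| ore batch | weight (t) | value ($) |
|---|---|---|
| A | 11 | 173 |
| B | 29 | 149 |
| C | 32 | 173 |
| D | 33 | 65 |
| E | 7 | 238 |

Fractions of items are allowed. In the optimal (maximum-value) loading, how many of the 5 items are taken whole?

3

Sort by value per unit weight and fill in that order.
Ratios (sorted): E 34.00, A 15.73, C 5.41, B 5.14, D 1.97
take E (7 @ 238); take A (11 @ 173); take C (32 @ 173); take 1/29 of B → 5.14. Capacity used 51/51.
3 item(s) taken whole; one partial (take 1/29 of B).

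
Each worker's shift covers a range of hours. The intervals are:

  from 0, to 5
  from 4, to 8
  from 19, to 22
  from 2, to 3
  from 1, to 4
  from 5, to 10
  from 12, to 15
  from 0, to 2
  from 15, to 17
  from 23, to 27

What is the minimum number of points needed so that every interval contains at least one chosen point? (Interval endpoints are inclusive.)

5

Process intervals by earliest right end; each time one isn't hit yet, stab at its right endpoint.
By right end: [0,2]  [2,3]  [1,4]  [0,5]  [4,8]  [5,10]  [12,15]  [15,17]  [19,22]  [23,27]
[0,2] uncovered → point at 2; [4,8] uncovered → point at 8; [12,15] uncovered → point at 15; [19,22] uncovered → point at 22; [23,27] uncovered → point at 27.
Points: 2, 8, 15, 22, 27 (5 total).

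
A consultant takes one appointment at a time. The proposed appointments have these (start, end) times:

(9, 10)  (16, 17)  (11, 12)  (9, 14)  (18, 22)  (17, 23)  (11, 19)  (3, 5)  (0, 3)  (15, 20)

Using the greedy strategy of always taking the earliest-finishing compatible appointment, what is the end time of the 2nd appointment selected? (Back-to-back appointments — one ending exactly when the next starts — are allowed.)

5

Sorted by end: (0,3)  (3,5)  (9,10)  (11,12)  (9,14)  (16,17)  (11,19)  (15,20)  (18,22)  (17,23)
take (0,3); take (3,5); take (9,10); take (11,12); take (16,17); take (18,22).
Selected: (0,3) (3,5) (9,10) (11,12) (16,17) (18,22)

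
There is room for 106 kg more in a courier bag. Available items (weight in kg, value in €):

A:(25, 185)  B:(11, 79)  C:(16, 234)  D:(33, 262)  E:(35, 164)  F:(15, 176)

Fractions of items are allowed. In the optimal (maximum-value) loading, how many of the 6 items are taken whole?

5

Order: C (234/16=14.62) > F (176/15=11.73) > D (262/33=7.94) > A (185/25=7.40) > B (79/11=7.18) > E (164/35=4.69)
Fill: take C (16 @ 234) → take F (15 @ 176) → take D (33 @ 262) → take A (25 @ 185) → take B (11 @ 79) → take 6/35 of E → 28.11; 106/106 used.
5 item(s) taken whole; one partial (take 6/35 of E).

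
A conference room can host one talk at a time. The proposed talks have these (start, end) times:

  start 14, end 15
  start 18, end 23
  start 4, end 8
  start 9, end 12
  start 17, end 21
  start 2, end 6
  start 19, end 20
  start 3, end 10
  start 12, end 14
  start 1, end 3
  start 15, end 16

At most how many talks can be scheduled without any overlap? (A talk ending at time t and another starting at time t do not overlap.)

By end time: (1,3), (2,6), (4,8), (3,10), (9,12), (12,14), (14,15), (15,16), (19,20), (17,21), (18,23).
Pick (1,3); next start ≥ 3 → (4,8); next start ≥ 8 → (9,12); next start ≥ 12 → (12,14); next start ≥ 14 → (14,15); next start ≥ 15 → (15,16); next start ≥ 16 → (19,20).
Selected 7 talks.

7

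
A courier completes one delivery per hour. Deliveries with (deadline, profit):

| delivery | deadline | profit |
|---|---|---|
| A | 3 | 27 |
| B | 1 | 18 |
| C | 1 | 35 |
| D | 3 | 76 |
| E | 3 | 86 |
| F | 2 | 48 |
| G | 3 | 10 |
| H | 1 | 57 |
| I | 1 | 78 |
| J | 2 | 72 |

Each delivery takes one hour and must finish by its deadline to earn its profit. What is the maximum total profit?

By profit: E(d3,86), I(d1,78), D(d3,76), J(d2,72), H(d1,57), F(d2,48), C(d1,35), A(d3,27), B(d1,18), G(d3,10)
E→slot 3; I→slot 1; D→slot 2; J skipped; H skipped; F skipped; C skipped; A skipped; B skipped; G skipped.
Profit = 78 + 76 + 86 = 240

240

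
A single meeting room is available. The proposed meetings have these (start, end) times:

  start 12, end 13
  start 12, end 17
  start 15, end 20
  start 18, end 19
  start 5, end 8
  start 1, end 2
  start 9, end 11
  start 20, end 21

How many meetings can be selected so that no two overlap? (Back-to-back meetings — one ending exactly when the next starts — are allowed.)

6

Sorted by end: (1,2)  (5,8)  (9,11)  (12,13)  (12,17)  (18,19)  (15,20)  (20,21)
take (1,2); take (5,8); take (9,11); take (12,13); skip (12,17); take (18,19); take (20,21).
Selected 6 meetings.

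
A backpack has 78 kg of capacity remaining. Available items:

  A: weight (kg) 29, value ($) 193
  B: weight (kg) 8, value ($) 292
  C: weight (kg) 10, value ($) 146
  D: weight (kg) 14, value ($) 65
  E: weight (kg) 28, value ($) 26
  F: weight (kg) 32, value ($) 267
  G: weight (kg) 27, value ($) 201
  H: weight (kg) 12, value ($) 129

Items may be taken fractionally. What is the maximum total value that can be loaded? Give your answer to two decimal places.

953.11

Order: B (292/8=36.50) > C (146/10=14.60) > H (129/12=10.75) > F (267/32=8.34) > G (201/27=7.44) > A (193/29=6.66) > D (65/14=4.64) > E (26/28=0.93)
Fill: take B (8 @ 292) → take C (10 @ 146) → take H (12 @ 129) → take F (32 @ 267) → take 16/27 of G → 119.11; 78/78 used.
Total value = 953.11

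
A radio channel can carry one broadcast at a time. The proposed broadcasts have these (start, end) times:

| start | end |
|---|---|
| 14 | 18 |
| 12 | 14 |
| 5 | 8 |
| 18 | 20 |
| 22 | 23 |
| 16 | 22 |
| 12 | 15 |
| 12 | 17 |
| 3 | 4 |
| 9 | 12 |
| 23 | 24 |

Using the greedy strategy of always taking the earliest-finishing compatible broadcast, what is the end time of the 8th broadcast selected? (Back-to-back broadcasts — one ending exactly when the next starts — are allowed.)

24

Sorted by end: (3,4)  (5,8)  (9,12)  (12,14)  (12,15)  (12,17)  (14,18)  (18,20)  (16,22)  (22,23)  (23,24)
take (3,4); take (5,8); take (9,12); take (12,14); skip (12,15); take (14,18); take (18,20); take (22,23); take (23,24).
Selected: (3,4) (5,8) (9,12) (12,14) (14,18) (18,20) (22,23) (23,24)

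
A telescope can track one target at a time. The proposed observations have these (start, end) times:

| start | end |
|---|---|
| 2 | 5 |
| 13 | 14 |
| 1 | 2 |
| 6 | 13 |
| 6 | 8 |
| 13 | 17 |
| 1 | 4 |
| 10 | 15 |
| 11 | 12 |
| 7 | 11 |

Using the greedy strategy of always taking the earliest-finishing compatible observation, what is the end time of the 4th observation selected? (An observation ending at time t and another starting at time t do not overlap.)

Sorted by end: (1,2)  (1,4)  (2,5)  (6,8)  (7,11)  (11,12)  (6,13)  (13,14)  (10,15)  (13,17)
take (1,2); take (2,5); take (6,8); take (11,12); take (13,14); skip (10,15); skip (13,17).
Selected: (1,2) (2,5) (6,8) (11,12) (13,14)

12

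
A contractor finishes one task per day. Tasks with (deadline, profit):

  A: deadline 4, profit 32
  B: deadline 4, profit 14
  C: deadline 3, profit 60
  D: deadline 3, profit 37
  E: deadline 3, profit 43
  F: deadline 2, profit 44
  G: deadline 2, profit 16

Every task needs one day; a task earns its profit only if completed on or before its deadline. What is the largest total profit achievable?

179

Sort by profit descending; place each in the latest free slot ≤ its deadline.
Profit order: C=60 F=44 E=43 D=37 A=32 G=16 B=14
Assign: C→slot 3, F→slot 2, E→slot 1, D skipped, A→slot 4, G skipped, B skipped.
Slots: [1:E] [2:F] [3:C] [4:A]
Profit = 43 + 44 + 60 + 32 = 179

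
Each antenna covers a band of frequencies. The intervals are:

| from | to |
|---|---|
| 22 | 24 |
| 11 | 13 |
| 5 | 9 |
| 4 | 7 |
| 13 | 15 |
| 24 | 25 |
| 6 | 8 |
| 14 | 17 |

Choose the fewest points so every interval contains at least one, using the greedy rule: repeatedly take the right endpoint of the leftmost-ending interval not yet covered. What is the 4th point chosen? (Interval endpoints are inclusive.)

Sort by right endpoint; whenever an interval is uncovered, place a point at its right end.
By right end: [4,7]  [6,8]  [5,9]  [11,13]  [13,15]  [14,17]  [22,24]  [24,25]
[4,7] uncovered → point at 7; [11,13] uncovered → point at 13; [14,17] uncovered → point at 17; [22,24] uncovered → point at 24.
Points: 7, 13, 17, 24 (4 total).

24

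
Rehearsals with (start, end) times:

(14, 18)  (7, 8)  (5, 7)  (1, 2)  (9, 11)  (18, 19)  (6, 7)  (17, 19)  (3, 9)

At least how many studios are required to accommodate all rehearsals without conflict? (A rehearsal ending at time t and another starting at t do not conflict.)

3

The answer is the maximum number of intervals overlapping at any instant.
starts: [1, 3, 5, 6, 7, 9, 14, 17, 18]
ends:   [2, 7, 7, 8, 9, 11, 18, 19, 19]
s1→1 e2→0 s3→1 s5→2 s6→3  — peak 3.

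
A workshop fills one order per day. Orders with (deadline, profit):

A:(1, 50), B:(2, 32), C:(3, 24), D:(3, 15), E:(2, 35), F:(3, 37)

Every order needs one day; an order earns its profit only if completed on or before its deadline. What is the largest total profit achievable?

122

Take jobs in profit order; each goes to the latest open slot no later than its deadline.
By profit: A(d1,50), F(d3,37), E(d2,35), B(d2,32), C(d3,24), D(d3,15)
A→slot 1; F→slot 3; E→slot 2; B skipped; C skipped; D skipped.
Profit = 50 + 35 + 37 = 122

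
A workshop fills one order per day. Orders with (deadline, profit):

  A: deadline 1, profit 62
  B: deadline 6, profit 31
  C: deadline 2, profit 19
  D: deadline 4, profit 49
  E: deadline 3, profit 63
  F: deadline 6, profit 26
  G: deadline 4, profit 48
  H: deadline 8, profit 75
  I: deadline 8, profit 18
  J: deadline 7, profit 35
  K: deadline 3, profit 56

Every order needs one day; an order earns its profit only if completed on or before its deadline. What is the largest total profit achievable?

Profit order: H=75 E=63 A=62 K=56 D=49 G=48 J=35 B=31 F=26 C=19 I=18
Assign: H→slot 8, E→slot 3, A→slot 1, K→slot 2, D→slot 4, G skipped, J→slot 7, B→slot 6, F→slot 5, C skipped, I skipped.
Slots: [1:A] [2:K] [3:E] [4:D] [5:F] [6:B] [7:J] [8:H]
Profit = 62 + 56 + 63 + 49 + 26 + 31 + 35 + 75 = 397

397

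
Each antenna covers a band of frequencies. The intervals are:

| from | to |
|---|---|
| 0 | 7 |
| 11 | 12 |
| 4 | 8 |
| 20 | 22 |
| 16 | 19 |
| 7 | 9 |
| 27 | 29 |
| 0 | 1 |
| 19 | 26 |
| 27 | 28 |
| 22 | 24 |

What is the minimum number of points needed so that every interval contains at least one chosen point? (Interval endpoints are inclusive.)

6

Sort by right endpoint; whenever an interval is uncovered, place a point at its right end.
By right end: [0,1]  [0,7]  [4,8]  [7,9]  [11,12]  [16,19]  [20,22]  [22,24]  [19,26]  [27,28]  [27,29]
[0,1] uncovered → point at 1; [4,8] uncovered → point at 8; [11,12] uncovered → point at 12; [16,19] uncovered → point at 19; [20,22] uncovered → point at 22; [27,28] uncovered → point at 28.
Points: 1, 8, 12, 19, 22, 28 (6 total).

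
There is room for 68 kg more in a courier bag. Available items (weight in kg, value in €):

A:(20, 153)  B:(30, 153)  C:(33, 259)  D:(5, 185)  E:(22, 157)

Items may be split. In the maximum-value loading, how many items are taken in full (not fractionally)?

3

Sort by value per unit weight and fill in that order.
Order: D (185/5=37.00) > C (259/33=7.85) > A (153/20=7.65) > E (157/22=7.14) > B (153/30=5.10)
Fill: take D (5 @ 185) → take C (33 @ 259) → take A (20 @ 153) → take 10/22 of E → 71.36; 68/68 used.
3 item(s) taken whole; one partial (take 10/22 of E).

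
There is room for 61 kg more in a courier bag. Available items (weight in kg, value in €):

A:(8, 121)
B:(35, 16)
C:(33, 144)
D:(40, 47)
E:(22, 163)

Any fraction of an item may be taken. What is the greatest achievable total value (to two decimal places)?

419.27

Greedy by value/weight ratio, highest first.
Ratios (sorted): A 15.12, E 7.41, C 4.36, D 1.18, B 0.46
take A (8 @ 121); take E (22 @ 163); take 31/33 of C → 135.27. Capacity used 61/61.
Total value = 419.27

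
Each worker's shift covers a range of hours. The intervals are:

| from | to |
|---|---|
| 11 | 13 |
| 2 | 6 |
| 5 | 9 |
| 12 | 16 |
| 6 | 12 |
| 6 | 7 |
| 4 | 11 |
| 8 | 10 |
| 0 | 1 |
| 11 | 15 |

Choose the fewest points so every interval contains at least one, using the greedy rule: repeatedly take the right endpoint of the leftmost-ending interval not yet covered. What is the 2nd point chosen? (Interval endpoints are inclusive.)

Process intervals by earliest right end; each time one isn't hit yet, stab at its right endpoint.
By right end: [0,1]  [2,6]  [6,7]  [5,9]  [8,10]  [4,11]  [6,12]  [11,13]  [11,15]  [12,16]
[0,1] uncovered → point at 1; [2,6] uncovered → point at 6; [8,10] uncovered → point at 10; [11,13] uncovered → point at 13.
Points: 1, 6, 10, 13 (4 total).

6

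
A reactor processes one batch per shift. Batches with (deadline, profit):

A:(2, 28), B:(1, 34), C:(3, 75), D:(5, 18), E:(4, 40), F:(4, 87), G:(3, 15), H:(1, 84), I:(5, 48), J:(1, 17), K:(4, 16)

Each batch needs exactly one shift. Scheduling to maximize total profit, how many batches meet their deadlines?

5

Profit order: F=87 H=84 C=75 I=48 E=40 B=34 A=28 D=18 J=17 K=16 G=15
Assign: F→slot 4, H→slot 1, C→slot 3, I→slot 5, E→slot 2, B skipped, A skipped, D skipped, J skipped, K skipped, G skipped.
Slots: [1:H] [2:E] [3:C] [4:F] [5:I]
5 of 11 scheduled.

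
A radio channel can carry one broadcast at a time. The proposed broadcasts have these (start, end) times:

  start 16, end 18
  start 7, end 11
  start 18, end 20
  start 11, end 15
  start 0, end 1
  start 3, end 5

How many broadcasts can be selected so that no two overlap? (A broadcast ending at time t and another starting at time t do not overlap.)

Sorted by end: (0,1)  (3,5)  (7,11)  (11,15)  (16,18)  (18,20)
take (0,1); take (3,5); take (7,11); take (11,15); take (16,18); take (18,20).
Selected 6 broadcasts.

6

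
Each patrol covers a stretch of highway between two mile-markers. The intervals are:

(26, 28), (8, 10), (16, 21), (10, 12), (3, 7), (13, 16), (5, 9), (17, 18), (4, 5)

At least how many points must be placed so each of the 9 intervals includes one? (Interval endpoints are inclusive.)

Sort by right endpoint; whenever an interval is uncovered, place a point at its right end.
Sorted: [4,5] [3,7] [5,9] [8,10] [10,12] [13,16] [17,18] [16,21] [26,28]
{[4,5],[3,7],[5,9]} hit by 5; {[8,10],[10,12]} hit by 10; {[13,16]} hit by 16; {[17,18],[16,21]} hit by 18; {[26,28]} hit by 28.
Points: 5, 10, 16, 18, 28 (5 total).

5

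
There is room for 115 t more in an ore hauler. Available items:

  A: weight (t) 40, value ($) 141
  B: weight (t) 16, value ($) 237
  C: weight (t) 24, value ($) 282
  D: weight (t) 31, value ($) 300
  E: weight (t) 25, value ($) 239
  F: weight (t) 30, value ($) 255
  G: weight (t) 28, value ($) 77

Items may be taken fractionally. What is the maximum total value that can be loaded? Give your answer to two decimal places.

1219.50

Sort by value per unit weight and fill in that order.
Order: B (237/16=14.81) > C (282/24=11.75) > D (300/31=9.68) > E (239/25=9.56) > F (255/30=8.50) > A (141/40=3.52) > G (77/28=2.75)
Fill: take B (16 @ 237) → take C (24 @ 282) → take D (31 @ 300) → take E (25 @ 239) → take 19/30 of F → 161.50; 115/115 used.
Total value = 1219.50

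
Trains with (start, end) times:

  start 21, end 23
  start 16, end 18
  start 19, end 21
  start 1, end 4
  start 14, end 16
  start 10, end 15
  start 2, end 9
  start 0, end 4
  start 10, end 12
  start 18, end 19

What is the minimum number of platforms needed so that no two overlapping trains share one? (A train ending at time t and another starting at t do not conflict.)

3

The answer is the maximum number of intervals overlapping at any instant.
Events (time:±→running): 0:+→1 1:+→2 2:+→3 … peak 3.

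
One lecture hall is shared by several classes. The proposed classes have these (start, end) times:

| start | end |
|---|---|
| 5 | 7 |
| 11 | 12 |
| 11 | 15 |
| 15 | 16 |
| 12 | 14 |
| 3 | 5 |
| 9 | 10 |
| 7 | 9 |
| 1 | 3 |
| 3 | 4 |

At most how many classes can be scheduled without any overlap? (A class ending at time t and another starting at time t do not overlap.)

8

Sorted by end: (1,3)  (3,4)  (3,5)  (5,7)  (7,9)  (9,10)  (11,12)  (12,14)  (11,15)  (15,16)
take (1,3); take (3,4); take (5,7); take (7,9); take (9,10); take (11,12); take (12,14); skip (11,15); take (15,16).
Selected 8 classes.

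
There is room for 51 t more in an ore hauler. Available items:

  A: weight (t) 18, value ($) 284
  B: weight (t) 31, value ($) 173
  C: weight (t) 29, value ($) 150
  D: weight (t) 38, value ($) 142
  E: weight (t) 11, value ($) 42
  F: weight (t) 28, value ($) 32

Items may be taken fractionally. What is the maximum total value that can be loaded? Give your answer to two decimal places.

467.34

Sort by value per unit weight and fill in that order.
Order: A (284/18=15.78) > B (173/31=5.58) > C (150/29=5.17) > E (42/11=3.82) > D (142/38=3.74) > F (32/28=1.14)
Fill: take A (18 @ 284) → take B (31 @ 173) → take 2/29 of C → 10.34; 51/51 used.
Total value = 467.34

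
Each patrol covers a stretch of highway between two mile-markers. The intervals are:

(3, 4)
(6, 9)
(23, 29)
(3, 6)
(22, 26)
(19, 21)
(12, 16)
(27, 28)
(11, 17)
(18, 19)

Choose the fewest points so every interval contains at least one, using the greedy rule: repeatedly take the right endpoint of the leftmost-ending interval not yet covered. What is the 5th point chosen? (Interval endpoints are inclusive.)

By right end: [3,4]  [3,6]  [6,9]  [12,16]  [11,17]  [18,19]  [19,21]  [22,26]  [27,28]  [23,29]
[3,4] uncovered → point at 4; [6,9] uncovered → point at 9; [12,16] uncovered → point at 16; [18,19] uncovered → point at 19; [22,26] uncovered → point at 26; [27,28] uncovered → point at 28.
Points: 4, 9, 16, 19, 26, 28 (6 total).

26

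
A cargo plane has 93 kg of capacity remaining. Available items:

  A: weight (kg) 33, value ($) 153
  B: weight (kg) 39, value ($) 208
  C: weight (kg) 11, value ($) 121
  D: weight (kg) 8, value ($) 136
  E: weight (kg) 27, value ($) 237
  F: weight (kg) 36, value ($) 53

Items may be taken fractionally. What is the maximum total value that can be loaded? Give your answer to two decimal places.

Ratios (sorted): D 17.00, C 11.00, E 8.78, B 5.33, A 4.64, F 1.47
take D (8 @ 136); take C (11 @ 121); take E (27 @ 237); take B (39 @ 208); take 8/33 of A → 37.09. Capacity used 93/93.
Total value = 739.09

739.09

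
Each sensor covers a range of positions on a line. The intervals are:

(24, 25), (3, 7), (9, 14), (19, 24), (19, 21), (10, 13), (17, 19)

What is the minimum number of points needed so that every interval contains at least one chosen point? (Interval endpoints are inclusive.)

4

Sort by right endpoint; whenever an interval is uncovered, place a point at its right end.
By right end: [3,7]  [10,13]  [9,14]  [17,19]  [19,21]  [19,24]  [24,25]
[3,7] uncovered → point at 7; [10,13] uncovered → point at 13; [17,19] uncovered → point at 19; [24,25] uncovered → point at 25.
Points: 7, 13, 19, 25 (4 total).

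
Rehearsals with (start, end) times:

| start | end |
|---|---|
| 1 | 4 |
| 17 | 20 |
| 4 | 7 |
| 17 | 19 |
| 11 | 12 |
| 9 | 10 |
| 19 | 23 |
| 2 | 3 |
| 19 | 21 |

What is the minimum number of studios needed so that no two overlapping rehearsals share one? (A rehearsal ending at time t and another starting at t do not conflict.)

The answer is the maximum number of intervals overlapping at any instant.
Events (time:±→running): 1:+→1 2:+→2 3:-→1 4:-→0 4:+→1 7:-→0 9:+→1 10:-→0 11:+→1 12:-→0 17:+→1 17:+→2 19:-→1 19:+→2 19:+→3 … peak 3.

3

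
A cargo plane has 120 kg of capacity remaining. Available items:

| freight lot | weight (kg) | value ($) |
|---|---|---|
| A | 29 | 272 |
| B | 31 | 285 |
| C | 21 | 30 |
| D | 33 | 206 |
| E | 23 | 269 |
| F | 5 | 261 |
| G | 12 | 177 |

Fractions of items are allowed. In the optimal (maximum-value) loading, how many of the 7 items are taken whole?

5

Order: F (261/5=52.20) > G (177/12=14.75) > E (269/23=11.70) > A (272/29=9.38) > B (285/31=9.19) > D (206/33=6.24) > C (30/21=1.43)
Fill: take F (5 @ 261) → take G (12 @ 177) → take E (23 @ 269) → take A (29 @ 272) → take B (31 @ 285) → take 20/33 of D → 124.85; 120/120 used.
5 item(s) taken whole; one partial (take 20/33 of D).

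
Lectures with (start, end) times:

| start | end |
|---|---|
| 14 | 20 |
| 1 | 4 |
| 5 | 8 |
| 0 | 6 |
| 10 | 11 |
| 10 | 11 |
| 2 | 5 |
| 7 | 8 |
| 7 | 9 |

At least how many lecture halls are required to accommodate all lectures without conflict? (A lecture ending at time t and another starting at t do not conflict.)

The answer is the maximum number of intervals overlapping at any instant.
Events (time:±→running): 0:+→1 1:+→2 2:+→3 … peak 3.

3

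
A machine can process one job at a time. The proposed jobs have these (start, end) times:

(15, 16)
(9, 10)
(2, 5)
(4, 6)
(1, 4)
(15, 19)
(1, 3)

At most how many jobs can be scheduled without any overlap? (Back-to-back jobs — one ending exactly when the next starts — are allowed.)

Greedy by earliest finish: after sorting by end time, pick each interval compatible with the last pick.
By end time: (1,3), (1,4), (2,5), (4,6), (9,10), (15,16), (15,19).
Pick (1,3); next start ≥ 3 → (4,6); next start ≥ 6 → (9,10); next start ≥ 10 → (15,16).
Selected 4 jobs.

4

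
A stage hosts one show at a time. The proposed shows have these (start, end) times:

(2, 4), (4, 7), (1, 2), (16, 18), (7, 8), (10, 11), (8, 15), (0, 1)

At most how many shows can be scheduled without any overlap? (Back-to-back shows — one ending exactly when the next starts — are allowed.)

7

Order by finish time; keep every interval that doesn't clash with the previous kept one.
Sorted by end: (0,1)  (1,2)  (2,4)  (4,7)  (7,8)  (10,11)  (8,15)  (16,18)
take (0,1); take (1,2); take (2,4); take (4,7); take (7,8); take (10,11); take (16,18).
Selected 7 shows.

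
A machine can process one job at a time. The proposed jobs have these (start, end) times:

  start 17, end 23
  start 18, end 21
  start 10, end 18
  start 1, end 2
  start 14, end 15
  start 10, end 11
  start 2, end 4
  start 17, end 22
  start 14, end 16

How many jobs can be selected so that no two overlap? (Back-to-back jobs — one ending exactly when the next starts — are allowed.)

5

Greedy by earliest finish: after sorting by end time, pick each interval compatible with the last pick.
By end time: (1,2), (2,4), (10,11), (14,15), (14,16), (10,18), (18,21), (17,22), (17,23).
Pick (1,2); next start ≥ 2 → (2,4); next start ≥ 4 → (10,11); next start ≥ 11 → (14,15); next start ≥ 15 → (18,21).
Selected 5 jobs.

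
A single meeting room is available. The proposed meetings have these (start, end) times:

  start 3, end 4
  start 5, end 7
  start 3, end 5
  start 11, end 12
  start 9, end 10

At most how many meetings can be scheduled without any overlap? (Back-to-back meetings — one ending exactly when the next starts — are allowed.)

Sort by end time and greedily take each interval whose start is ≥ the last chosen end.
Sorted by end: (3,4)  (3,5)  (5,7)  (9,10)  (11,12)
take (3,4); take (5,7); take (9,10); take (11,12).
Selected 4 meetings.

4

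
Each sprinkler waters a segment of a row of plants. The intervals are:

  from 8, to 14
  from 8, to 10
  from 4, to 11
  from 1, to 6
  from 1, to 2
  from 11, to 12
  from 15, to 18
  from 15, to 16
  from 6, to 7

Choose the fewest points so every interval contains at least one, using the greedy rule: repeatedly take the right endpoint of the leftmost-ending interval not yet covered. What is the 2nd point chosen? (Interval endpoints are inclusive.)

7

Sort by right endpoint; whenever an interval is uncovered, place a point at its right end.
By right end: [1,2]  [1,6]  [6,7]  [8,10]  [4,11]  [11,12]  [8,14]  [15,16]  [15,18]
[1,2] uncovered → point at 2; [6,7] uncovered → point at 7; [8,10] uncovered → point at 10; [11,12] uncovered → point at 12; [15,16] uncovered → point at 16.
Points: 2, 7, 10, 12, 16 (5 total).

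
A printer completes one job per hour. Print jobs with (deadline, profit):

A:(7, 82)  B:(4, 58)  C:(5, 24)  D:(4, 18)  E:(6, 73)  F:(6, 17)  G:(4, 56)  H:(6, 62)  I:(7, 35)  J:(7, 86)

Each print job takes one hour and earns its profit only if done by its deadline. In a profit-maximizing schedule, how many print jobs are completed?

7

By profit: J(d7,86), A(d7,82), E(d6,73), H(d6,62), B(d4,58), G(d4,56), I(d7,35), C(d5,24), D(d4,18), F(d6,17)
J→slot 7; A→slot 6; E→slot 5; H→slot 4; B→slot 3; G→slot 2; I→slot 1; C skipped; D skipped; F skipped.
7 of 10 scheduled.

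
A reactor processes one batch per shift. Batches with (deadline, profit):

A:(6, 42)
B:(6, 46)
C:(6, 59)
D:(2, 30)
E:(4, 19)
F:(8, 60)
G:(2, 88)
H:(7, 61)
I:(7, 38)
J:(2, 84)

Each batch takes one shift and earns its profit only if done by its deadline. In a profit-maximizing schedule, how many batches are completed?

Profit order: G=88 J=84 H=61 F=60 C=59 B=46 A=42 I=38 D=30 E=19
Assign: G→slot 2, J→slot 1, H→slot 7, F→slot 8, C→slot 6, B→slot 5, A→slot 4, I→slot 3, D skipped, E skipped.
Slots: [1:J] [2:G] [3:I] [4:A] [5:B] [6:C] [7:H] [8:F]
8 of 10 scheduled.

8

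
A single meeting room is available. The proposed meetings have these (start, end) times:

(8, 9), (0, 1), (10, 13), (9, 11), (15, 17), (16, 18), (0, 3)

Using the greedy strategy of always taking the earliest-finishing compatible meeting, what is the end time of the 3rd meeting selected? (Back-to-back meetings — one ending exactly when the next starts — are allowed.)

Order by finish time; keep every interval that doesn't clash with the previous kept one.
Sorted by end: (0,1)  (0,3)  (8,9)  (9,11)  (10,13)  (15,17)  (16,18)
take (0,1); skip (0,3); take (8,9); take (9,11); skip (10,13); take (15,17).
Selected: (0,1) (8,9) (9,11) (15,17)

11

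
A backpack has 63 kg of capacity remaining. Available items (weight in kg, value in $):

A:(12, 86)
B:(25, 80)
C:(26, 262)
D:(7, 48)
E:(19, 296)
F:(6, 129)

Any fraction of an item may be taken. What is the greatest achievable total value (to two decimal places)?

Greedy by value/weight ratio, highest first.
Order: F (129/6=21.50) > E (296/19=15.58) > C (262/26=10.08) > A (86/12=7.17) > D (48/7=6.86) > B (80/25=3.20)
Fill: take F (6 @ 129) → take E (19 @ 296) → take C (26 @ 262) → take A (12 @ 86); 63/63 used.
Total value = 773.00

773.00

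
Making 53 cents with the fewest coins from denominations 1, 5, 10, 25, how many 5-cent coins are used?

0

Use the largest denomination that fits, subtract, and repeat.
53 − 2×25→3 − 3×1→0
Count of 5: 0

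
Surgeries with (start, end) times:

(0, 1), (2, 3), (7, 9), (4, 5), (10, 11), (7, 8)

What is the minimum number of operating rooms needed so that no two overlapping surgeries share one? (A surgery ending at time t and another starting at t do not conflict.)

Events (time:±→running): 0:+→1 1:-→0 2:+→1 3:-→0 4:+→1 5:-→0 7:+→1 7:+→2 … peak 2.

2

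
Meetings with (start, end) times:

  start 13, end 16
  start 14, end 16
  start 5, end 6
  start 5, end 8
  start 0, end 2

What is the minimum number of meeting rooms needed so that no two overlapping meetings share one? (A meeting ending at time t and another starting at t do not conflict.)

2

The answer is the maximum number of intervals overlapping at any instant.
starts: [0, 5, 5, 13, 14]
ends:   [2, 6, 8, 16, 16]
s0→1 e2→0 s5→1 s5→2  — peak 2.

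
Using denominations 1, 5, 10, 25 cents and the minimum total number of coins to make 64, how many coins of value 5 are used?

64 = 2×25 + 1×10 + 4×1
Count of 5: 0

0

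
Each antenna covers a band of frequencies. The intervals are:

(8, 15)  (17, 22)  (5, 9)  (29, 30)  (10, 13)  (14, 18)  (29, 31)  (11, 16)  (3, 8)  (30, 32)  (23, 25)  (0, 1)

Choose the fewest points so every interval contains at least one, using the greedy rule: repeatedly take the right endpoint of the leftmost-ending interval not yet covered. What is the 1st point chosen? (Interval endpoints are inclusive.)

Sort by right endpoint; whenever an interval is uncovered, place a point at its right end.
Sorted: [0,1] [3,8] [5,9] [10,13] [8,15] [11,16] [14,18] [17,22] [23,25] [29,30] [29,31] [30,32]
{[0,1]} hit by 1; {[3,8],[5,9]} hit by 8; {[10,13],[8,15],[11,16]} hit by 13; {[14,18],[17,22]} hit by 18; {[23,25]} hit by 25; {[29,30],[29,31],[30,32]} hit by 30.
Points: 1, 8, 13, 18, 25, 30 (6 total).

1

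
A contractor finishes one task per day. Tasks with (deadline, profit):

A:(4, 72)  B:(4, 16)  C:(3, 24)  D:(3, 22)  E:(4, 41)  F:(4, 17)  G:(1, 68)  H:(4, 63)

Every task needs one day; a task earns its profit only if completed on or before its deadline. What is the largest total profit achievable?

Sort by profit descending; place each in the latest free slot ≤ its deadline.
By profit: A(d4,72), G(d1,68), H(d4,63), E(d4,41), C(d3,24), D(d3,22), F(d4,17), B(d4,16)
A→slot 4; G→slot 1; H→slot 3; E→slot 2; C skipped; D skipped; F skipped; B skipped.
Profit = 68 + 41 + 63 + 72 = 244

244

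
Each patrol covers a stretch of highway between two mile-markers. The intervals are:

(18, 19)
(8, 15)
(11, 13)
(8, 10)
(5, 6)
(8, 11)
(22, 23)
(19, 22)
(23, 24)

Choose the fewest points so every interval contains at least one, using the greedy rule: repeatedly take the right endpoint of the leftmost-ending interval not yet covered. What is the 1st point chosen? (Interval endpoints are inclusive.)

Sort by right endpoint; whenever an interval is uncovered, place a point at its right end.
Sorted: [5,6] [8,10] [8,11] [11,13] [8,15] [18,19] [19,22] [22,23] [23,24]
{[5,6]} hit by 6; {[8,10],[8,11]} hit by 10; {[11,13],[8,15]} hit by 13; {[18,19],[19,22]} hit by 19; {[22,23],[23,24]} hit by 23.
Points: 6, 10, 13, 19, 23 (5 total).

6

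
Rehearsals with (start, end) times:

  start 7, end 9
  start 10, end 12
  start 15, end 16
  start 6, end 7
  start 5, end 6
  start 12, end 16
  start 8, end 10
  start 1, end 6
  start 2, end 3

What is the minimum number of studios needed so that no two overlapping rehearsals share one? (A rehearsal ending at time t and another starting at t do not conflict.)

Events (time:±→running): 1:+→1 2:+→2 … peak 2.

2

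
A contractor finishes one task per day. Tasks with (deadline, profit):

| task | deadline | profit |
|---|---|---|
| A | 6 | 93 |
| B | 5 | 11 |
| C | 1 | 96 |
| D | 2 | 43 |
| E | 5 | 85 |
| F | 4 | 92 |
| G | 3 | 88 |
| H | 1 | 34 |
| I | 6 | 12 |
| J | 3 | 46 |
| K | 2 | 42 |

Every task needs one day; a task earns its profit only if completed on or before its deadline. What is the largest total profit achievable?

Sort by profit descending; place each in the latest free slot ≤ its deadline.
By profit: C(d1,96), A(d6,93), F(d4,92), G(d3,88), E(d5,85), J(d3,46), D(d2,43), K(d2,42), H(d1,34), I(d6,12), B(d5,11)
C→slot 1; A→slot 6; F→slot 4; G→slot 3; E→slot 5; J→slot 2; D skipped; K skipped; H skipped; I skipped; B skipped.
Profit = 96 + 46 + 88 + 92 + 85 + 93 = 500

500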